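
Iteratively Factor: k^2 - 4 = (k + 2)*(k - 2)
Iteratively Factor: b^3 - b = (b)*(b^2 - 1) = b*(b + 1)*(b - 1)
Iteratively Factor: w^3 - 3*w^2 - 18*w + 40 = (w - 5)*(w^2 + 2*w - 8) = (w - 5)*(w + 4)*(w - 2)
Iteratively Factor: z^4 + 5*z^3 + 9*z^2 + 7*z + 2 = (z + 1)*(z^3 + 4*z^2 + 5*z + 2) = (z + 1)*(z + 2)*(z^2 + 2*z + 1) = (z + 1)^2*(z + 2)*(z + 1)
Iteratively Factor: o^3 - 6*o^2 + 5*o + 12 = (o - 3)*(o^2 - 3*o - 4) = (o - 3)*(o + 1)*(o - 4)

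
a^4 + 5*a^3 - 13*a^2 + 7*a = a*(a - 1)^2*(a + 7)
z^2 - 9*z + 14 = (z - 7)*(z - 2)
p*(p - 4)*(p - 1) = p^3 - 5*p^2 + 4*p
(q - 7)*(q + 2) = q^2 - 5*q - 14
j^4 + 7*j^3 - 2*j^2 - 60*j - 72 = (j - 3)*(j + 2)^2*(j + 6)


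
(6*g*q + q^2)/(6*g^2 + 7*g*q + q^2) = q/(g + q)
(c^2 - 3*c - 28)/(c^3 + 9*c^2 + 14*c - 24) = (c - 7)/(c^2 + 5*c - 6)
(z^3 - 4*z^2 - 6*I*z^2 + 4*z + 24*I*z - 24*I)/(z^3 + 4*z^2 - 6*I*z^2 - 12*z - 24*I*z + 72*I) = (z - 2)/(z + 6)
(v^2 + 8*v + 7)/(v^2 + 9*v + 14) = (v + 1)/(v + 2)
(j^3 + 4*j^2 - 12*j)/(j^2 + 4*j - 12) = j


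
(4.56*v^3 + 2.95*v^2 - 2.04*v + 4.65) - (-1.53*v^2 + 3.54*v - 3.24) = 4.56*v^3 + 4.48*v^2 - 5.58*v + 7.89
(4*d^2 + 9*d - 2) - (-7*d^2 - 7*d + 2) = 11*d^2 + 16*d - 4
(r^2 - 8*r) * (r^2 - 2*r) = r^4 - 10*r^3 + 16*r^2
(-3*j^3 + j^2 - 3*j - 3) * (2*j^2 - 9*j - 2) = -6*j^5 + 29*j^4 - 9*j^3 + 19*j^2 + 33*j + 6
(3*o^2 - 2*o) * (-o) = -3*o^3 + 2*o^2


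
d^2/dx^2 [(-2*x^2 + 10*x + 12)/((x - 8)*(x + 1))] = -8/(x^3 - 24*x^2 + 192*x - 512)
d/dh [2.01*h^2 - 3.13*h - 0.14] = 4.02*h - 3.13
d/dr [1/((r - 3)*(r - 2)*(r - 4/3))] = 3*(-9*r^2 + 38*r - 38)/(9*r^6 - 114*r^5 + 589*r^4 - 1588*r^3 + 2356*r^2 - 1824*r + 576)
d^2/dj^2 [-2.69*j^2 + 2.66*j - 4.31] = -5.38000000000000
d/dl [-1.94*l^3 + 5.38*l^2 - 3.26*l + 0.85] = -5.82*l^2 + 10.76*l - 3.26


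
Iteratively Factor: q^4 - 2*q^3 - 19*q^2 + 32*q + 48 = (q + 4)*(q^3 - 6*q^2 + 5*q + 12) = (q - 4)*(q + 4)*(q^2 - 2*q - 3) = (q - 4)*(q + 1)*(q + 4)*(q - 3)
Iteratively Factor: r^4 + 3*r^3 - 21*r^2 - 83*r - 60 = (r + 3)*(r^3 - 21*r - 20) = (r + 1)*(r + 3)*(r^2 - r - 20) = (r - 5)*(r + 1)*(r + 3)*(r + 4)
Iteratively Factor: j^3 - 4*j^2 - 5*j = (j)*(j^2 - 4*j - 5) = j*(j + 1)*(j - 5)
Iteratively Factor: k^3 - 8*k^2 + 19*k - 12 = (k - 1)*(k^2 - 7*k + 12) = (k - 4)*(k - 1)*(k - 3)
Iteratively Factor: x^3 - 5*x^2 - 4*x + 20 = (x - 2)*(x^2 - 3*x - 10) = (x - 5)*(x - 2)*(x + 2)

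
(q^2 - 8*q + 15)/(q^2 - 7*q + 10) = (q - 3)/(q - 2)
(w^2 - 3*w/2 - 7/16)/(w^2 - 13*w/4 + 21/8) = (4*w + 1)/(2*(2*w - 3))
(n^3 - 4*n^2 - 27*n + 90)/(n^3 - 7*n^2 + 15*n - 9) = (n^2 - n - 30)/(n^2 - 4*n + 3)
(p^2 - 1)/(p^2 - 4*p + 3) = (p + 1)/(p - 3)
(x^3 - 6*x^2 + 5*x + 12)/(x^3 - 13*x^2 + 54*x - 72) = (x + 1)/(x - 6)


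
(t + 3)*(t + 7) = t^2 + 10*t + 21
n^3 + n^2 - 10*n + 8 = (n - 2)*(n - 1)*(n + 4)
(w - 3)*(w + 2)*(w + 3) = w^3 + 2*w^2 - 9*w - 18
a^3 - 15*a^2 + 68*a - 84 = (a - 7)*(a - 6)*(a - 2)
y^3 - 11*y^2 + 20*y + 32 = (y - 8)*(y - 4)*(y + 1)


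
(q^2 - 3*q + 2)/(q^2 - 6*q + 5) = (q - 2)/(q - 5)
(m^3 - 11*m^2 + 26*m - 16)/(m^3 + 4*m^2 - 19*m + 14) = (m - 8)/(m + 7)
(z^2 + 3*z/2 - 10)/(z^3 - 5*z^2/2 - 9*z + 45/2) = (z + 4)/(z^2 - 9)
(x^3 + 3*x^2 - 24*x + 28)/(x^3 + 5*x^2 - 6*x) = (x^3 + 3*x^2 - 24*x + 28)/(x*(x^2 + 5*x - 6))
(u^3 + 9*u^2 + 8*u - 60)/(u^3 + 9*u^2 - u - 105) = (u^2 + 4*u - 12)/(u^2 + 4*u - 21)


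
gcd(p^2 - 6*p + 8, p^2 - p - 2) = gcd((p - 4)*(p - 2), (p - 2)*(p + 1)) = p - 2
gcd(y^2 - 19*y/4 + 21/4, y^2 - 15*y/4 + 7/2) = y - 7/4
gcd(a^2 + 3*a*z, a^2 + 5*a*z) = a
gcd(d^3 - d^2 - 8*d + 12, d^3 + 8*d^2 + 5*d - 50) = d - 2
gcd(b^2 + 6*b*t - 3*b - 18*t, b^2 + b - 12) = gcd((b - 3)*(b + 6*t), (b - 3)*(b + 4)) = b - 3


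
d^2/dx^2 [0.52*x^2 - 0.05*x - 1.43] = 1.04000000000000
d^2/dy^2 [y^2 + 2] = 2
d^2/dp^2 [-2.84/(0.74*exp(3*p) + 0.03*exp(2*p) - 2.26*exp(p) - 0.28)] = (-2.84*(2.22*exp(2*p) + 0.06*exp(p) - 2.26)*(4.44*exp(2*p) + 0.12*exp(p) - 4.52)*exp(p) + (18.9144*exp(2*p) + 0.3408*exp(p) - 6.4184)*(0.74*exp(3*p) + 0.03*exp(2*p) - 2.26*exp(p) - 0.28))*exp(p)/(0.74*exp(3*p) + 0.03*exp(2*p) - 2.26*exp(p) - 0.28)^3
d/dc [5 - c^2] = -2*c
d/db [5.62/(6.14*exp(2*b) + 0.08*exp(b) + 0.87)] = (-69.0136*exp(b) - 0.4496)*exp(b)/(6.14*exp(2*b) + 0.08*exp(b) + 0.87)^2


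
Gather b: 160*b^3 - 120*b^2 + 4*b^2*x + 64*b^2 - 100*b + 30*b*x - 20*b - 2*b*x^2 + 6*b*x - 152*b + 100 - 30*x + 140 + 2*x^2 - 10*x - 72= 160*b^3 + b^2*(4*x - 56) + b*(-2*x^2 + 36*x - 272) + 2*x^2 - 40*x + 168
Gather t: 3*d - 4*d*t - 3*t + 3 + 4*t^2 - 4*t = 3*d + 4*t^2 + t*(-4*d - 7) + 3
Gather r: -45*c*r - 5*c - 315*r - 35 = -5*c + r*(-45*c - 315) - 35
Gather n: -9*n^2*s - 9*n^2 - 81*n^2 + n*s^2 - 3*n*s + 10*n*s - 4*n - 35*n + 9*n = n^2*(-9*s - 90) + n*(s^2 + 7*s - 30)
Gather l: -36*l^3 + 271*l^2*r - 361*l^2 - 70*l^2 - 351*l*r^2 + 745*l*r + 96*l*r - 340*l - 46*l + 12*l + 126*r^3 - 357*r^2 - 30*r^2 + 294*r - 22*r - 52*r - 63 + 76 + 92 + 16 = -36*l^3 + l^2*(271*r - 431) + l*(-351*r^2 + 841*r - 374) + 126*r^3 - 387*r^2 + 220*r + 121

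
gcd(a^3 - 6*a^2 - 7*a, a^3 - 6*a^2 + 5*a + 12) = a + 1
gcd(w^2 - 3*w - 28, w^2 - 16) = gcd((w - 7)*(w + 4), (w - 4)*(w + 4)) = w + 4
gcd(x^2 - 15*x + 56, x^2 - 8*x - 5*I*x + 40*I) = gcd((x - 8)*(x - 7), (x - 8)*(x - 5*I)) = x - 8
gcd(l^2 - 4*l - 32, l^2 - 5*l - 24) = l - 8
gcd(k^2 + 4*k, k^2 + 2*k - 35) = 1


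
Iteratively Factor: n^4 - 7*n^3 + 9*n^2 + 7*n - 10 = (n + 1)*(n^3 - 8*n^2 + 17*n - 10) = (n - 2)*(n + 1)*(n^2 - 6*n + 5) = (n - 2)*(n - 1)*(n + 1)*(n - 5)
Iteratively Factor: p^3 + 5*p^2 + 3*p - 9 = (p - 1)*(p^2 + 6*p + 9) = (p - 1)*(p + 3)*(p + 3)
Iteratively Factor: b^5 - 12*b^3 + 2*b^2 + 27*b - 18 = (b - 1)*(b^4 + b^3 - 11*b^2 - 9*b + 18) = (b - 3)*(b - 1)*(b^3 + 4*b^2 + b - 6) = (b - 3)*(b - 1)^2*(b^2 + 5*b + 6) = (b - 3)*(b - 1)^2*(b + 3)*(b + 2)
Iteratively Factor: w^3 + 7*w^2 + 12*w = (w + 3)*(w^2 + 4*w) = (w + 3)*(w + 4)*(w)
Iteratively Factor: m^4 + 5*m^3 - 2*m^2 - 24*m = (m - 2)*(m^3 + 7*m^2 + 12*m) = (m - 2)*(m + 4)*(m^2 + 3*m) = (m - 2)*(m + 3)*(m + 4)*(m)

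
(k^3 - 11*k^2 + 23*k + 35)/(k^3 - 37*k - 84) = (k^2 - 4*k - 5)/(k^2 + 7*k + 12)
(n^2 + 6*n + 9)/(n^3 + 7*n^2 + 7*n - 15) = (n + 3)/(n^2 + 4*n - 5)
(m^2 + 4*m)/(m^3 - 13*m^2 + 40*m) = (m + 4)/(m^2 - 13*m + 40)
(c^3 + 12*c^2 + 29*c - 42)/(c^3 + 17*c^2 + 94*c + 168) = (c - 1)/(c + 4)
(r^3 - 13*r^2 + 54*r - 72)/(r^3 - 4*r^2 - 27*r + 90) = (r - 4)/(r + 5)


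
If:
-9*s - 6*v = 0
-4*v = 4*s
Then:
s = 0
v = 0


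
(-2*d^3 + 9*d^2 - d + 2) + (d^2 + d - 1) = -2*d^3 + 10*d^2 + 1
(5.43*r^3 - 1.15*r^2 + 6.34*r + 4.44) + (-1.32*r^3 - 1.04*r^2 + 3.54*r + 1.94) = 4.11*r^3 - 2.19*r^2 + 9.88*r + 6.38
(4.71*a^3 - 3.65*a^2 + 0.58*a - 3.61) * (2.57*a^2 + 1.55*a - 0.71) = 12.1047*a^5 - 2.08*a^4 - 7.511*a^3 - 5.7872*a^2 - 6.0073*a + 2.5631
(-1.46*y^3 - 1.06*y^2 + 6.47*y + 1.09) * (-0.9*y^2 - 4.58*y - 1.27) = 1.314*y^5 + 7.6408*y^4 + 0.886*y^3 - 29.2674*y^2 - 13.2091*y - 1.3843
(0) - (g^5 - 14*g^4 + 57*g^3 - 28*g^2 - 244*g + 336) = -g^5 + 14*g^4 - 57*g^3 + 28*g^2 + 244*g - 336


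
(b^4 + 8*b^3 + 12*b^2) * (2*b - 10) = 2*b^5 + 6*b^4 - 56*b^3 - 120*b^2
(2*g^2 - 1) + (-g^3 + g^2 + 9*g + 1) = -g^3 + 3*g^2 + 9*g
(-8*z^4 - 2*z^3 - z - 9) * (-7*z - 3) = 56*z^5 + 38*z^4 + 6*z^3 + 7*z^2 + 66*z + 27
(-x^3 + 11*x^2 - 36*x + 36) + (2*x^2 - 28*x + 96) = -x^3 + 13*x^2 - 64*x + 132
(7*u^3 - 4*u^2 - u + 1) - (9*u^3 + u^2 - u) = -2*u^3 - 5*u^2 + 1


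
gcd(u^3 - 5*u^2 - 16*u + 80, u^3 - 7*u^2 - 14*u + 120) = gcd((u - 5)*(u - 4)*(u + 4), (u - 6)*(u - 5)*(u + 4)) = u^2 - u - 20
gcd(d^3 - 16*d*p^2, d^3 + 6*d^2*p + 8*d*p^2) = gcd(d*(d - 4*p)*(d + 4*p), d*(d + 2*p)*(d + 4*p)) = d^2 + 4*d*p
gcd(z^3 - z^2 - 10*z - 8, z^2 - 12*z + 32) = z - 4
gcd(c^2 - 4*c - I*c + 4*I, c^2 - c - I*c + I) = c - I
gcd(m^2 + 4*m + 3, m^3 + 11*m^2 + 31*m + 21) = m^2 + 4*m + 3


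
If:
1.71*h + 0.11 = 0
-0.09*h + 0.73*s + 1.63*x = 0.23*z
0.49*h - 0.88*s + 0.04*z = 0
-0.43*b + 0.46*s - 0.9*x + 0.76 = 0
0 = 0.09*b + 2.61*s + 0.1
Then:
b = 2.03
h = -0.06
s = -0.11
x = -0.18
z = -1.59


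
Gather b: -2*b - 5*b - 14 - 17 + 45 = 14 - 7*b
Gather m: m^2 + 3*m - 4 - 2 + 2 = m^2 + 3*m - 4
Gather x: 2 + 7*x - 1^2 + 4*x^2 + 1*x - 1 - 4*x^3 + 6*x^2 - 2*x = -4*x^3 + 10*x^2 + 6*x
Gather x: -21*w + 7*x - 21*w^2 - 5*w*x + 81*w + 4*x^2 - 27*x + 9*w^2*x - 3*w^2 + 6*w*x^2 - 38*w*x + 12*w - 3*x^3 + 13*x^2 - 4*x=-24*w^2 + 72*w - 3*x^3 + x^2*(6*w + 17) + x*(9*w^2 - 43*w - 24)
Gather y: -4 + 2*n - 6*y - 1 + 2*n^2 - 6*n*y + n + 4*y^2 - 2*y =2*n^2 + 3*n + 4*y^2 + y*(-6*n - 8) - 5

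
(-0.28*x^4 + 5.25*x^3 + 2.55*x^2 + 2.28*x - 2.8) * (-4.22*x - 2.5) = 1.1816*x^5 - 21.455*x^4 - 23.886*x^3 - 15.9966*x^2 + 6.116*x + 7.0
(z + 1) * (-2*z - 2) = -2*z^2 - 4*z - 2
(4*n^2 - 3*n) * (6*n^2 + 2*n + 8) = 24*n^4 - 10*n^3 + 26*n^2 - 24*n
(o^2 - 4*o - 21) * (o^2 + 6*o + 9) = o^4 + 2*o^3 - 36*o^2 - 162*o - 189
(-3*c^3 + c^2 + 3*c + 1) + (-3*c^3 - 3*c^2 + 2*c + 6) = -6*c^3 - 2*c^2 + 5*c + 7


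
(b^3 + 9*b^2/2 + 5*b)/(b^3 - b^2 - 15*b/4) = 2*(2*b^2 + 9*b + 10)/(4*b^2 - 4*b - 15)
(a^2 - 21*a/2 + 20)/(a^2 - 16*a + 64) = (a - 5/2)/(a - 8)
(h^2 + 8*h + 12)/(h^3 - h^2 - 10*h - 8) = (h + 6)/(h^2 - 3*h - 4)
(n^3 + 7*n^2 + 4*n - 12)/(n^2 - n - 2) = (-n^3 - 7*n^2 - 4*n + 12)/(-n^2 + n + 2)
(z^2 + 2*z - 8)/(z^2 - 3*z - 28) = (z - 2)/(z - 7)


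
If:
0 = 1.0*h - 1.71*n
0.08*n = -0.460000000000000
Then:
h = -9.83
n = -5.75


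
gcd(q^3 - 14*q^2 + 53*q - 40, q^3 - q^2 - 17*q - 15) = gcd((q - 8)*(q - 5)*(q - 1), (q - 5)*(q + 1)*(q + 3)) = q - 5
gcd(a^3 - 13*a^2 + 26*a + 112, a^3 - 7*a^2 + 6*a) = 1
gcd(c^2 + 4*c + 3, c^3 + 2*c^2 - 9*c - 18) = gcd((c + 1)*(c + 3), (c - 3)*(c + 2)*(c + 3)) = c + 3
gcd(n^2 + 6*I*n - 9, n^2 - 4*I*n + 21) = n + 3*I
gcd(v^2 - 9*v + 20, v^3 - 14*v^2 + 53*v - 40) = v - 5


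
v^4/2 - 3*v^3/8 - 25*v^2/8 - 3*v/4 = v*(v/2 + 1)*(v - 3)*(v + 1/4)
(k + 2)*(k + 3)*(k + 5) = k^3 + 10*k^2 + 31*k + 30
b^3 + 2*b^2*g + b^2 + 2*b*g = b*(b + 1)*(b + 2*g)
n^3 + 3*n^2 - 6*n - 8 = (n - 2)*(n + 1)*(n + 4)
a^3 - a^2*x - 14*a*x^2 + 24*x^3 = (a - 3*x)*(a - 2*x)*(a + 4*x)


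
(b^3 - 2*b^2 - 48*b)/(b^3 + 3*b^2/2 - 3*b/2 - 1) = 2*b*(b^2 - 2*b - 48)/(2*b^3 + 3*b^2 - 3*b - 2)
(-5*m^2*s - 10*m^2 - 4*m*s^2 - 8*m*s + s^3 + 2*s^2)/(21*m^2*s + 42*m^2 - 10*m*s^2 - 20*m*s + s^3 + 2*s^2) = (-5*m^2 - 4*m*s + s^2)/(21*m^2 - 10*m*s + s^2)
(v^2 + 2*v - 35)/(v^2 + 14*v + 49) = (v - 5)/(v + 7)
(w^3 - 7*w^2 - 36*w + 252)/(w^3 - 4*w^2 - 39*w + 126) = (w - 6)/(w - 3)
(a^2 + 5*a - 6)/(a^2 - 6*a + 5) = (a + 6)/(a - 5)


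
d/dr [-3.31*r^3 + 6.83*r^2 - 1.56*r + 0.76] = -9.93*r^2 + 13.66*r - 1.56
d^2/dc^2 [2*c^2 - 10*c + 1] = 4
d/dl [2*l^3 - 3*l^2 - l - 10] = 6*l^2 - 6*l - 1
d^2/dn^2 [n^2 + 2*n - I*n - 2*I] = 2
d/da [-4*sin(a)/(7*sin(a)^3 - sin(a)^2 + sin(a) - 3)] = 4*(14*sin(a)^3 - sin(a)^2 + 3)*cos(a)/(7*sin(a)^3 - sin(a)^2 + sin(a) - 3)^2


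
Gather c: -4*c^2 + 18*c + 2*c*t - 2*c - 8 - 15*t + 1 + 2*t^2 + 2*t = -4*c^2 + c*(2*t + 16) + 2*t^2 - 13*t - 7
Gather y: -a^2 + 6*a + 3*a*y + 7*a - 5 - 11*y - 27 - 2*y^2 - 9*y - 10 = -a^2 + 13*a - 2*y^2 + y*(3*a - 20) - 42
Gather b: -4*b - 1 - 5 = -4*b - 6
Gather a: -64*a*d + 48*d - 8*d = -64*a*d + 40*d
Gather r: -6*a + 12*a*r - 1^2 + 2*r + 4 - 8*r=-6*a + r*(12*a - 6) + 3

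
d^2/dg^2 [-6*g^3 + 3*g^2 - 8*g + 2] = 6 - 36*g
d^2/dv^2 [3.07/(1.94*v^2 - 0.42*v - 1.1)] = (23.108504*v^2 - 5.002872*v - 3.07*(3.88*v - 0.42)*(7.76*v - 0.84) - 13.10276)/(-1.94*v^2 + 0.42*v + 1.1)^3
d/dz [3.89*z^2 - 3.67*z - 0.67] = 7.78*z - 3.67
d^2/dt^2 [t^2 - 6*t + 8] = 2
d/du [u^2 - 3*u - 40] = 2*u - 3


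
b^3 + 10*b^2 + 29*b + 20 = (b + 1)*(b + 4)*(b + 5)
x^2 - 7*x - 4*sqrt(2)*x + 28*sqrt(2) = (x - 7)*(x - 4*sqrt(2))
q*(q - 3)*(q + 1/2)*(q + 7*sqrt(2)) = q^4 - 5*q^3/2 + 7*sqrt(2)*q^3 - 35*sqrt(2)*q^2/2 - 3*q^2/2 - 21*sqrt(2)*q/2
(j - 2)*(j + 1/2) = j^2 - 3*j/2 - 1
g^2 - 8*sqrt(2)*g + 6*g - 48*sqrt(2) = (g + 6)*(g - 8*sqrt(2))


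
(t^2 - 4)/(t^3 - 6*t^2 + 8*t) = (t + 2)/(t*(t - 4))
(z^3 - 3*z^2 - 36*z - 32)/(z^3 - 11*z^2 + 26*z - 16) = (z^2 + 5*z + 4)/(z^2 - 3*z + 2)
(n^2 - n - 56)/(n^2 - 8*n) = (n + 7)/n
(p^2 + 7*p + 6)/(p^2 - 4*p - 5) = (p + 6)/(p - 5)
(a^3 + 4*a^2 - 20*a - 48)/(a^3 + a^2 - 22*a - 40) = (a^2 + 2*a - 24)/(a^2 - a - 20)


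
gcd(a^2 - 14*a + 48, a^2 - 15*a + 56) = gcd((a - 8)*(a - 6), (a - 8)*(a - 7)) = a - 8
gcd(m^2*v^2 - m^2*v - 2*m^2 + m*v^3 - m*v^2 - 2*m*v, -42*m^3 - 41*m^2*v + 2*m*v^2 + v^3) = m + v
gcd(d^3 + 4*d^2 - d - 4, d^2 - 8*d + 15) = 1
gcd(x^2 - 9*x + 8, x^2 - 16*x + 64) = x - 8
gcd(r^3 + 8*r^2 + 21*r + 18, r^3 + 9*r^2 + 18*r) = r + 3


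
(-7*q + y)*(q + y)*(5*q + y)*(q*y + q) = -35*q^4*y - 35*q^4 - 37*q^3*y^2 - 37*q^3*y - q^2*y^3 - q^2*y^2 + q*y^4 + q*y^3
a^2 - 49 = (a - 7)*(a + 7)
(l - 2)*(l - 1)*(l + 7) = l^3 + 4*l^2 - 19*l + 14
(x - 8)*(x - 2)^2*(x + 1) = x^4 - 11*x^3 + 24*x^2 + 4*x - 32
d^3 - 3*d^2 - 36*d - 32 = (d - 8)*(d + 1)*(d + 4)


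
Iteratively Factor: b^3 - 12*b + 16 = (b + 4)*(b^2 - 4*b + 4) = (b - 2)*(b + 4)*(b - 2)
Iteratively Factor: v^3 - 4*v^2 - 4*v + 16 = (v - 2)*(v^2 - 2*v - 8) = (v - 2)*(v + 2)*(v - 4)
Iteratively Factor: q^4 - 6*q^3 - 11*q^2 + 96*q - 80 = (q - 1)*(q^3 - 5*q^2 - 16*q + 80) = (q - 4)*(q - 1)*(q^2 - q - 20) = (q - 5)*(q - 4)*(q - 1)*(q + 4)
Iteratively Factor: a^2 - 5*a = (a)*(a - 5)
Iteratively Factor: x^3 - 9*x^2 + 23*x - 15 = (x - 3)*(x^2 - 6*x + 5) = (x - 5)*(x - 3)*(x - 1)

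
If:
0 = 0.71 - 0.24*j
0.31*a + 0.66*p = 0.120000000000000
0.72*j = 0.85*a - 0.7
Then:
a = 3.33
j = 2.96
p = -1.38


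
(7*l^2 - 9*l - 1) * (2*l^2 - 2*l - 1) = 14*l^4 - 32*l^3 + 9*l^2 + 11*l + 1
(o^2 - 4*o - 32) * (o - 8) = o^3 - 12*o^2 + 256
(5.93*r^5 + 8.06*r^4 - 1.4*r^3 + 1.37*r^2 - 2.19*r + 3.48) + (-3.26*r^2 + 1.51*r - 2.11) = 5.93*r^5 + 8.06*r^4 - 1.4*r^3 - 1.89*r^2 - 0.68*r + 1.37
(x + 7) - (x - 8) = 15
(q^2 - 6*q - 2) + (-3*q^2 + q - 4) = -2*q^2 - 5*q - 6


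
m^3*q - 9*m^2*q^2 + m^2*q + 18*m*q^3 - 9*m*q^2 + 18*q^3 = (m - 6*q)*(m - 3*q)*(m*q + q)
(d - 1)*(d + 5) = d^2 + 4*d - 5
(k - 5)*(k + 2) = k^2 - 3*k - 10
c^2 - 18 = (c - 3*sqrt(2))*(c + 3*sqrt(2))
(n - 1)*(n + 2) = n^2 + n - 2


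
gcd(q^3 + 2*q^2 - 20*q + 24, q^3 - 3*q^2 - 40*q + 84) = q^2 + 4*q - 12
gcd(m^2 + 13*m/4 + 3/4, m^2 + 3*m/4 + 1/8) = m + 1/4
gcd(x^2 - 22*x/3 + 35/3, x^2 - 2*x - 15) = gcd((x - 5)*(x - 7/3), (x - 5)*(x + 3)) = x - 5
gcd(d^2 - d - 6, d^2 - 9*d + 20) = 1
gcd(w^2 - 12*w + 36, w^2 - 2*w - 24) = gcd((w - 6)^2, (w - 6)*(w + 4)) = w - 6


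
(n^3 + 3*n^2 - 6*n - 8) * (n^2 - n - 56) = n^5 + 2*n^4 - 65*n^3 - 170*n^2 + 344*n + 448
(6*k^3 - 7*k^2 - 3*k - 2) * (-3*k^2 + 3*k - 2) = -18*k^5 + 39*k^4 - 24*k^3 + 11*k^2 + 4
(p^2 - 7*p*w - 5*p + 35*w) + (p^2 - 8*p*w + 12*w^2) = 2*p^2 - 15*p*w - 5*p + 12*w^2 + 35*w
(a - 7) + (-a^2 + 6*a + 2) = -a^2 + 7*a - 5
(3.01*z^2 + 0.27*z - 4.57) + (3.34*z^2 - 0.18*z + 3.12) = 6.35*z^2 + 0.09*z - 1.45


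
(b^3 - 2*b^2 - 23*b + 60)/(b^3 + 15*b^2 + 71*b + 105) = (b^2 - 7*b + 12)/(b^2 + 10*b + 21)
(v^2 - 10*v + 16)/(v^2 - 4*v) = (v^2 - 10*v + 16)/(v*(v - 4))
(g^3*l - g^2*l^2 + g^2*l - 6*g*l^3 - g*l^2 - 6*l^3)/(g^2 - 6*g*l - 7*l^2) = l*(-g^3 + g^2*l - g^2 + 6*g*l^2 + g*l + 6*l^2)/(-g^2 + 6*g*l + 7*l^2)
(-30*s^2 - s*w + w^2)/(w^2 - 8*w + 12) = (-30*s^2 - s*w + w^2)/(w^2 - 8*w + 12)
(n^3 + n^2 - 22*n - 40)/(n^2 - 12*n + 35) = (n^2 + 6*n + 8)/(n - 7)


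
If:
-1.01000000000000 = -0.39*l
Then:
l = 2.59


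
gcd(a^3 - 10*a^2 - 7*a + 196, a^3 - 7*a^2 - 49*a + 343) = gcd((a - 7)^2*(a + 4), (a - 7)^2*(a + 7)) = a^2 - 14*a + 49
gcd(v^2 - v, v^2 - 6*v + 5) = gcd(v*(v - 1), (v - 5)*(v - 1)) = v - 1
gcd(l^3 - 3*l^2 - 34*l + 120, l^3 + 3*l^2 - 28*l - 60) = l^2 + l - 30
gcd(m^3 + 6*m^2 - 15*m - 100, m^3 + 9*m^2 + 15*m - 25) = m^2 + 10*m + 25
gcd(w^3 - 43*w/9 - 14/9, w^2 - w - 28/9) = w - 7/3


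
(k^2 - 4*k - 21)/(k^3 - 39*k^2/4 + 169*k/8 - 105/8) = 8*(k + 3)/(8*k^2 - 22*k + 15)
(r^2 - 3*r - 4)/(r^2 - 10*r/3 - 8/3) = 3*(r + 1)/(3*r + 2)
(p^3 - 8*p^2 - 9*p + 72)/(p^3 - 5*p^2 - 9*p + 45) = (p - 8)/(p - 5)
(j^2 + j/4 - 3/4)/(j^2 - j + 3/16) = 4*(j + 1)/(4*j - 1)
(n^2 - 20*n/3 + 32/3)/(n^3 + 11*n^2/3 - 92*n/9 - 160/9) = 3*(n - 4)/(3*n^2 + 19*n + 20)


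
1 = 1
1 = 1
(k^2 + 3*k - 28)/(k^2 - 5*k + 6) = (k^2 + 3*k - 28)/(k^2 - 5*k + 6)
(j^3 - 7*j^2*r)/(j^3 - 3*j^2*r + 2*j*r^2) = j*(j - 7*r)/(j^2 - 3*j*r + 2*r^2)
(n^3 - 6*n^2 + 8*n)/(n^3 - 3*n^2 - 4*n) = (n - 2)/(n + 1)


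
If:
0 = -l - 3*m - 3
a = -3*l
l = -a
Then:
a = 0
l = 0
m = -1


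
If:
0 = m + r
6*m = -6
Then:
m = -1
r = 1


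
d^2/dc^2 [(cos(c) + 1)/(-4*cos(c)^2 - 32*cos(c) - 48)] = (9*(1 - cos(2*c))^2*cos(c)/4 - (1 - cos(2*c))^2 + 34*cos(c) - 47*cos(2*c) - 21*cos(3*c)/2 - cos(5*c)/2 + 45)/(4*(cos(c) + 2)^3*(cos(c) + 6)^3)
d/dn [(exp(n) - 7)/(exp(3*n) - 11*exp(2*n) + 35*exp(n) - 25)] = 2*(-exp(2*n) + 11*exp(n) - 22)*exp(n)/(exp(5*n) - 17*exp(4*n) + 106*exp(3*n) - 290*exp(2*n) + 325*exp(n) - 125)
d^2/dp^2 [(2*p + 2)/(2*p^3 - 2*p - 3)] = 8*(-2*(p + 1)*(3*p^2 - 1)^2 + (-3*p^2 - 3*p*(p + 1) + 1)*(-2*p^3 + 2*p + 3))/(-2*p^3 + 2*p + 3)^3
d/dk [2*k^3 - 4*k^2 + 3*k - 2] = 6*k^2 - 8*k + 3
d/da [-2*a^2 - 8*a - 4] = -4*a - 8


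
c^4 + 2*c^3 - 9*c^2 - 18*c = c*(c - 3)*(c + 2)*(c + 3)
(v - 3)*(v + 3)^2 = v^3 + 3*v^2 - 9*v - 27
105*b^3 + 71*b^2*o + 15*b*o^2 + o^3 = (3*b + o)*(5*b + o)*(7*b + o)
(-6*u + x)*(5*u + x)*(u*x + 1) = -30*u^3*x - u^2*x^2 - 30*u^2 + u*x^3 - u*x + x^2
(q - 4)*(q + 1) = q^2 - 3*q - 4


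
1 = 1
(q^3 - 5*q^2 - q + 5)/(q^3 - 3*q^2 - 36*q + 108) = (q^3 - 5*q^2 - q + 5)/(q^3 - 3*q^2 - 36*q + 108)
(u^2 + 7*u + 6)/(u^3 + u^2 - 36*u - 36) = 1/(u - 6)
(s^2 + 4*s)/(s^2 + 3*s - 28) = s*(s + 4)/(s^2 + 3*s - 28)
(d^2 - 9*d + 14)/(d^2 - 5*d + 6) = (d - 7)/(d - 3)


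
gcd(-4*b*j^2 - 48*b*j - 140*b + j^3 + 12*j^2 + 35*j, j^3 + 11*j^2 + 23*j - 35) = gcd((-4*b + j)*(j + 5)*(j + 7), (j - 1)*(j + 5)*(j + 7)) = j^2 + 12*j + 35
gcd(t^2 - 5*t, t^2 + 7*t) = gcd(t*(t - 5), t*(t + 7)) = t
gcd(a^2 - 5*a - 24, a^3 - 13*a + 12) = 1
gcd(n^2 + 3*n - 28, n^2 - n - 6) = 1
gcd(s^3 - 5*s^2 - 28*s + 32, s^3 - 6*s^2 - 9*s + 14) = s - 1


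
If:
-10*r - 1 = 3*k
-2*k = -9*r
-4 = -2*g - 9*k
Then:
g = 269/94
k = -9/47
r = -2/47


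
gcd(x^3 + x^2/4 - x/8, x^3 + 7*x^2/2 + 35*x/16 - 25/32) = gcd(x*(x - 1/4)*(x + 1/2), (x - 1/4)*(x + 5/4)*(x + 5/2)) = x - 1/4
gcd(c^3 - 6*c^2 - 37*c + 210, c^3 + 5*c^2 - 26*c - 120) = c^2 + c - 30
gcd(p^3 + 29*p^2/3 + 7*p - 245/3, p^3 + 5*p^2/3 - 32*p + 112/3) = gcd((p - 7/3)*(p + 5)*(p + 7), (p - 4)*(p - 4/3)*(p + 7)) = p + 7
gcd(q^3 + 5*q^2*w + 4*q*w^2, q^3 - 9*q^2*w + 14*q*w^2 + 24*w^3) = q + w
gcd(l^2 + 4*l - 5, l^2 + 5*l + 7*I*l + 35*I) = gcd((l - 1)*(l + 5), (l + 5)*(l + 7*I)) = l + 5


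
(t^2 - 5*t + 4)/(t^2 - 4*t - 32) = (-t^2 + 5*t - 4)/(-t^2 + 4*t + 32)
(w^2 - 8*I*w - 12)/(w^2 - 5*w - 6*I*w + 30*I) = (w - 2*I)/(w - 5)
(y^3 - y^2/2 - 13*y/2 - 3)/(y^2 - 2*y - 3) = (y^2 + 5*y/2 + 1)/(y + 1)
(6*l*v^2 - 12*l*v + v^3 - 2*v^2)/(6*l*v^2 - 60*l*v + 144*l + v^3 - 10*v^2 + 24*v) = v*(v - 2)/(v^2 - 10*v + 24)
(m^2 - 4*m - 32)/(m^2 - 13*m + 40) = (m + 4)/(m - 5)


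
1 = 1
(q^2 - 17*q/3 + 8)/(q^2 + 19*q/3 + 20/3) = (3*q^2 - 17*q + 24)/(3*q^2 + 19*q + 20)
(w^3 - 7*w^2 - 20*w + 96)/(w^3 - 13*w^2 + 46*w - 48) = (w + 4)/(w - 2)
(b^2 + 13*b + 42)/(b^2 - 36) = (b + 7)/(b - 6)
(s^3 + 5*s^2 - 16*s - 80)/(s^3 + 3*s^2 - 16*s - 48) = (s + 5)/(s + 3)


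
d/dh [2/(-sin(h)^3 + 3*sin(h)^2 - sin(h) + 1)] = 2*(3*sin(h)^2 - 6*sin(h) + 1)*cos(h)/(sin(h)^3 - 3*sin(h)^2 + sin(h) - 1)^2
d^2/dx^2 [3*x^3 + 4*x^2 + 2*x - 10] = 18*x + 8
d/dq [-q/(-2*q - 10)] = 5/(2*(q + 5)^2)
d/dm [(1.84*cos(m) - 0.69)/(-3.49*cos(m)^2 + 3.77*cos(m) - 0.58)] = (-6.4216*cos(m)^2 + 4.8162*cos(m) - 1.5341)*sin(m)/(12.1801*cos(m)^4 - 26.3146*cos(m)^3 + 18.2613*cos(m)^2 - 4.3732*cos(m) + 0.3364)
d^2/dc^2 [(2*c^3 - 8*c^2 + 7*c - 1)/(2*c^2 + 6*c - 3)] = 8*(52*c^3 - 66*c^2 + 36*c + 3)/(8*c^6 + 72*c^5 + 180*c^4 - 270*c^2 + 162*c - 27)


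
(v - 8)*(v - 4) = v^2 - 12*v + 32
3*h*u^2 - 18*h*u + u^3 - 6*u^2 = u*(3*h + u)*(u - 6)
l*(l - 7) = l^2 - 7*l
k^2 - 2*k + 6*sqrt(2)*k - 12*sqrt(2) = (k - 2)*(k + 6*sqrt(2))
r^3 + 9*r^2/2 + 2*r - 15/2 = (r - 1)*(r + 5/2)*(r + 3)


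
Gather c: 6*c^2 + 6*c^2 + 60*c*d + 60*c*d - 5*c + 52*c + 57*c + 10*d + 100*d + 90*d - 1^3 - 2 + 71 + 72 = 12*c^2 + c*(120*d + 104) + 200*d + 140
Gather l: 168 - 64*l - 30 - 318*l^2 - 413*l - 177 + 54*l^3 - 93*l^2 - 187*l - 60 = 54*l^3 - 411*l^2 - 664*l - 99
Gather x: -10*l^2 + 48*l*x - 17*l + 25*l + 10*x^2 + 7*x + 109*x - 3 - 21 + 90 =-10*l^2 + 8*l + 10*x^2 + x*(48*l + 116) + 66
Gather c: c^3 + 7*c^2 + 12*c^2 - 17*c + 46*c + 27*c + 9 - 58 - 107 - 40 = c^3 + 19*c^2 + 56*c - 196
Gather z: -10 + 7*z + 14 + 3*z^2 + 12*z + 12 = 3*z^2 + 19*z + 16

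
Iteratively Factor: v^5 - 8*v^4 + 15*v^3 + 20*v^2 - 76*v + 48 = (v + 2)*(v^4 - 10*v^3 + 35*v^2 - 50*v + 24) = (v - 4)*(v + 2)*(v^3 - 6*v^2 + 11*v - 6) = (v - 4)*(v - 2)*(v + 2)*(v^2 - 4*v + 3) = (v - 4)*(v - 3)*(v - 2)*(v + 2)*(v - 1)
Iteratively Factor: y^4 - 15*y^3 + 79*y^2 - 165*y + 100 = (y - 4)*(y^3 - 11*y^2 + 35*y - 25) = (y - 5)*(y - 4)*(y^2 - 6*y + 5) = (y - 5)^2*(y - 4)*(y - 1)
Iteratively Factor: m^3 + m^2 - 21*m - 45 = (m - 5)*(m^2 + 6*m + 9) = (m - 5)*(m + 3)*(m + 3)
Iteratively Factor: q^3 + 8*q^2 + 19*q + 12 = (q + 4)*(q^2 + 4*q + 3) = (q + 1)*(q + 4)*(q + 3)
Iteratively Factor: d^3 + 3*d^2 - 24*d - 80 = (d - 5)*(d^2 + 8*d + 16) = (d - 5)*(d + 4)*(d + 4)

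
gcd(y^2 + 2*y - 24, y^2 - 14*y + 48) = 1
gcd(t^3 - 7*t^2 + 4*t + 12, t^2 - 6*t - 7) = t + 1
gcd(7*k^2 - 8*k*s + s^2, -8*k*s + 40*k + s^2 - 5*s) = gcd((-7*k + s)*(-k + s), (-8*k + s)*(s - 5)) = 1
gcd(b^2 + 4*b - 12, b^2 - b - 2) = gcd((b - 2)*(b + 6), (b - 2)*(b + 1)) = b - 2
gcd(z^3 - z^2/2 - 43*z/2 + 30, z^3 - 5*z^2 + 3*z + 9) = 1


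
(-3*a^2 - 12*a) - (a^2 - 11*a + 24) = -4*a^2 - a - 24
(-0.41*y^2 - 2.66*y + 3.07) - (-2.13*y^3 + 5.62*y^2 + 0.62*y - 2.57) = 2.13*y^3 - 6.03*y^2 - 3.28*y + 5.64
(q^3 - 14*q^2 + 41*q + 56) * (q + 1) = q^4 - 13*q^3 + 27*q^2 + 97*q + 56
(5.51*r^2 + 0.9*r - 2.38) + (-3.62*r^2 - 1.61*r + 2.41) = 1.89*r^2 - 0.71*r + 0.0300000000000002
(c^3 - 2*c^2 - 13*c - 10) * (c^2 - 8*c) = c^5 - 10*c^4 + 3*c^3 + 94*c^2 + 80*c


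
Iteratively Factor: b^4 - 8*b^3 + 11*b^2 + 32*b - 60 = (b - 2)*(b^3 - 6*b^2 - b + 30) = (b - 5)*(b - 2)*(b^2 - b - 6) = (b - 5)*(b - 3)*(b - 2)*(b + 2)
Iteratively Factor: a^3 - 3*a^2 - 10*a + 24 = (a - 4)*(a^2 + a - 6) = (a - 4)*(a + 3)*(a - 2)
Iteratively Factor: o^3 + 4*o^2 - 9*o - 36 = (o + 4)*(o^2 - 9) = (o - 3)*(o + 4)*(o + 3)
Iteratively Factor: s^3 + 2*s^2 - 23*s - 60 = (s + 4)*(s^2 - 2*s - 15) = (s - 5)*(s + 4)*(s + 3)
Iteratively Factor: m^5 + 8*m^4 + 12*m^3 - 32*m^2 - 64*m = (m + 2)*(m^4 + 6*m^3 - 32*m) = m*(m + 2)*(m^3 + 6*m^2 - 32) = m*(m + 2)*(m + 4)*(m^2 + 2*m - 8) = m*(m + 2)*(m + 4)^2*(m - 2)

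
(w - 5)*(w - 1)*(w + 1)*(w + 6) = w^4 + w^3 - 31*w^2 - w + 30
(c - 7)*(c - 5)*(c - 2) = c^3 - 14*c^2 + 59*c - 70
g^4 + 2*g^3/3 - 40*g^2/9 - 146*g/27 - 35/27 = (g - 7/3)*(g + 1/3)*(g + 1)*(g + 5/3)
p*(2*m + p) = 2*m*p + p^2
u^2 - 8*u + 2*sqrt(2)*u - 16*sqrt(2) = (u - 8)*(u + 2*sqrt(2))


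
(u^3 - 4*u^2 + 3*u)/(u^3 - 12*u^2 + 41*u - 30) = u*(u - 3)/(u^2 - 11*u + 30)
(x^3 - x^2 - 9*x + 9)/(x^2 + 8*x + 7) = (x^3 - x^2 - 9*x + 9)/(x^2 + 8*x + 7)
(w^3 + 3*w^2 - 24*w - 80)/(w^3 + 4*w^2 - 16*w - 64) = (w - 5)/(w - 4)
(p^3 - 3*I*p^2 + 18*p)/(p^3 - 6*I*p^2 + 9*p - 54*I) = p/(p - 3*I)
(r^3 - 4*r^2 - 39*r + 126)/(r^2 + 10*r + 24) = (r^2 - 10*r + 21)/(r + 4)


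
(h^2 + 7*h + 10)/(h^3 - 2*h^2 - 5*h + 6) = (h + 5)/(h^2 - 4*h + 3)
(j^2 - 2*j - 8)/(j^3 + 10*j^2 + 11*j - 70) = (j^2 - 2*j - 8)/(j^3 + 10*j^2 + 11*j - 70)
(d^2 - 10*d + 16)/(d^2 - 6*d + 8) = (d - 8)/(d - 4)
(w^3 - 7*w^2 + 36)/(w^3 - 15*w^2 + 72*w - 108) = (w + 2)/(w - 6)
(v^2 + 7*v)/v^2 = (v + 7)/v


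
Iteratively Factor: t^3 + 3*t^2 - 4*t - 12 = (t - 2)*(t^2 + 5*t + 6) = (t - 2)*(t + 2)*(t + 3)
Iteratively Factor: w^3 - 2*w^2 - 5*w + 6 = (w + 2)*(w^2 - 4*w + 3) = (w - 3)*(w + 2)*(w - 1)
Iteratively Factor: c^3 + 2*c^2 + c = (c + 1)*(c^2 + c) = c*(c + 1)*(c + 1)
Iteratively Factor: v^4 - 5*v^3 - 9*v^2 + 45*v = (v + 3)*(v^3 - 8*v^2 + 15*v) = (v - 3)*(v + 3)*(v^2 - 5*v) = (v - 5)*(v - 3)*(v + 3)*(v)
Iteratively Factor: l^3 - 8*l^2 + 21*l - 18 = (l - 3)*(l^2 - 5*l + 6) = (l - 3)*(l - 2)*(l - 3)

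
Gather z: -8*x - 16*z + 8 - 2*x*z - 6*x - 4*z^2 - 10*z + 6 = -14*x - 4*z^2 + z*(-2*x - 26) + 14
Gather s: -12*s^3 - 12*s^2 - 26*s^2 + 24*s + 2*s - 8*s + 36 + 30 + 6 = -12*s^3 - 38*s^2 + 18*s + 72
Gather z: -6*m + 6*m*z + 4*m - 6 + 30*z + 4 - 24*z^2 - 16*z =-2*m - 24*z^2 + z*(6*m + 14) - 2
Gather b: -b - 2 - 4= -b - 6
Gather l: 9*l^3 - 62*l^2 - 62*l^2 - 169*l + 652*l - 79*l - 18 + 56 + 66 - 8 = 9*l^3 - 124*l^2 + 404*l + 96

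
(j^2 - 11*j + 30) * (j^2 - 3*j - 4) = j^4 - 14*j^3 + 59*j^2 - 46*j - 120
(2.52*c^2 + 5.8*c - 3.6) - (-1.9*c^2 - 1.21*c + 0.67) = 4.42*c^2 + 7.01*c - 4.27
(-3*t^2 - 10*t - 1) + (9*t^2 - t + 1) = 6*t^2 - 11*t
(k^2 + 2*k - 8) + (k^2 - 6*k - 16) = 2*k^2 - 4*k - 24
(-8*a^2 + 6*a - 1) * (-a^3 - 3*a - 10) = 8*a^5 - 6*a^4 + 25*a^3 + 62*a^2 - 57*a + 10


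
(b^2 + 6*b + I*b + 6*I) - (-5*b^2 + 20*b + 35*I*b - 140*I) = 6*b^2 - 14*b - 34*I*b + 146*I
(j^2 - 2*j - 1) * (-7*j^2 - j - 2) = -7*j^4 + 13*j^3 + 7*j^2 + 5*j + 2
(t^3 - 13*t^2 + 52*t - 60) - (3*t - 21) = t^3 - 13*t^2 + 49*t - 39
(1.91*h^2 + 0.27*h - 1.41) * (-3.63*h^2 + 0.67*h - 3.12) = -6.9333*h^4 + 0.2996*h^3 - 0.66*h^2 - 1.7871*h + 4.3992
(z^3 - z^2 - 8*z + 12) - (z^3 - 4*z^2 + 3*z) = 3*z^2 - 11*z + 12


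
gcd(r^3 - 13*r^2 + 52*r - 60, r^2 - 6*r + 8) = r - 2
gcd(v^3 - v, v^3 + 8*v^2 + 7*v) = v^2 + v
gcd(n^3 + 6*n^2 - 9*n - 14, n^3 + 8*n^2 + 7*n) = n^2 + 8*n + 7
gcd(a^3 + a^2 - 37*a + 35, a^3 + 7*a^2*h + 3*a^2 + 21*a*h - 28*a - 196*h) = a + 7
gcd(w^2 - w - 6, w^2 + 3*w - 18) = w - 3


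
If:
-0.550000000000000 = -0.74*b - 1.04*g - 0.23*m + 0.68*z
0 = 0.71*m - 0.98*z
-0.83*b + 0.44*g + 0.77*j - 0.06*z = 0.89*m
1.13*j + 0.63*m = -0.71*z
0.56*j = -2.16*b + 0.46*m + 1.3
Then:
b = 0.50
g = 0.12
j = 0.21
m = -0.21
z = -0.15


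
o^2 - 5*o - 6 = (o - 6)*(o + 1)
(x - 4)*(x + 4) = x^2 - 16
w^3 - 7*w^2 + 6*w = w*(w - 6)*(w - 1)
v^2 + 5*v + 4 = (v + 1)*(v + 4)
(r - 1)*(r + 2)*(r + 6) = r^3 + 7*r^2 + 4*r - 12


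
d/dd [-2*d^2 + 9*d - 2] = 9 - 4*d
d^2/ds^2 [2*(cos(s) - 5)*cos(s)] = 10*cos(s) - 4*cos(2*s)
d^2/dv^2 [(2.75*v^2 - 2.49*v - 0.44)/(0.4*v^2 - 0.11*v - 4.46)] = (-0.5548*v^3 + 29.0136*v^2 - 26.5368*v + 110.26642)/(0.064*v^6 - 0.0528*v^5 - 2.12628*v^4 + 1.176109*v^3 + 23.708022*v^2 - 6.564228*v - 88.716536)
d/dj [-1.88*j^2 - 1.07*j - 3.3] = -3.76*j - 1.07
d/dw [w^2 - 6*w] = 2*w - 6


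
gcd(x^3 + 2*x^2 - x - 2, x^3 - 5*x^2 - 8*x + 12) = x^2 + x - 2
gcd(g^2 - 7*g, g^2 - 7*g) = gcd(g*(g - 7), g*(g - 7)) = g^2 - 7*g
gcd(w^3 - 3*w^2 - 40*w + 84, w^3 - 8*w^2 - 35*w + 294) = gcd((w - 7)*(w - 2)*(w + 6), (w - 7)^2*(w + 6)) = w^2 - w - 42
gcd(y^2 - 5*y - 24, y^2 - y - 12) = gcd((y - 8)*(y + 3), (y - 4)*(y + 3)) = y + 3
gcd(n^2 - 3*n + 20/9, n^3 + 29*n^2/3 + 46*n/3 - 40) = n - 4/3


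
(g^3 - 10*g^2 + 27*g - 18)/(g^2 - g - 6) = (g^2 - 7*g + 6)/(g + 2)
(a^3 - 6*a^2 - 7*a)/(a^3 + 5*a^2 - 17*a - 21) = a*(a - 7)/(a^2 + 4*a - 21)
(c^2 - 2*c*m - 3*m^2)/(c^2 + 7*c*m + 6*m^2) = (c - 3*m)/(c + 6*m)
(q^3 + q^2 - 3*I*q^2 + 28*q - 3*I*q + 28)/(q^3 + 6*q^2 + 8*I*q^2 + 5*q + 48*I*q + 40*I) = (q^2 - 3*I*q + 28)/(q^2 + q*(5 + 8*I) + 40*I)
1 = 1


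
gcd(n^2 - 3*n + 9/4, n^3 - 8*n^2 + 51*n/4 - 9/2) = n - 3/2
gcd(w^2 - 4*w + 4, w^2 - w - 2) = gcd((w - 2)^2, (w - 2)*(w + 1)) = w - 2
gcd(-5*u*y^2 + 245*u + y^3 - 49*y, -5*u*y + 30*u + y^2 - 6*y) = -5*u + y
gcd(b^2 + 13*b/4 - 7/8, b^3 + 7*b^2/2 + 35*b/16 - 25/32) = b - 1/4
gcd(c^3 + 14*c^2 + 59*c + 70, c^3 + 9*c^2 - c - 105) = c^2 + 12*c + 35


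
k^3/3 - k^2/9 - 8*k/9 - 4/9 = (k/3 + 1/3)*(k - 2)*(k + 2/3)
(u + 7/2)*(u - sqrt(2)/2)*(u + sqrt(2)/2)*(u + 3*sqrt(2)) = u^4 + 7*u^3/2 + 3*sqrt(2)*u^3 - u^2/2 + 21*sqrt(2)*u^2/2 - 3*sqrt(2)*u/2 - 7*u/4 - 21*sqrt(2)/4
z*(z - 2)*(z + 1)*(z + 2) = z^4 + z^3 - 4*z^2 - 4*z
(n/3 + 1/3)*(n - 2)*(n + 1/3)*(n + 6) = n^4/3 + 16*n^3/9 - 19*n^2/9 - 44*n/9 - 4/3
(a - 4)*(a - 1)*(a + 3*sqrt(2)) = a^3 - 5*a^2 + 3*sqrt(2)*a^2 - 15*sqrt(2)*a + 4*a + 12*sqrt(2)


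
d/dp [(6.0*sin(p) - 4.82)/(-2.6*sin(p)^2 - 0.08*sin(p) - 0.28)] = (15.6*sin(p)^2 - 25.064*sin(p) - 2.0656)*cos(p)/(6.76*sin(p)^4 + 0.416*sin(p)^3 + 1.4624*sin(p)^2 + 0.0448*sin(p) + 0.0784)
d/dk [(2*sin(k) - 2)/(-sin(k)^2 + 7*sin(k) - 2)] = 2*(sin(k)^2 - 2*sin(k) + 5)*cos(k)/(sin(k)^2 - 7*sin(k) + 2)^2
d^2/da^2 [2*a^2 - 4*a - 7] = 4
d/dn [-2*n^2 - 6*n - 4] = -4*n - 6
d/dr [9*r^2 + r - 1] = 18*r + 1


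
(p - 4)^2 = p^2 - 8*p + 16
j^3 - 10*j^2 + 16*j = j*(j - 8)*(j - 2)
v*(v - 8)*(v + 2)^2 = v^4 - 4*v^3 - 28*v^2 - 32*v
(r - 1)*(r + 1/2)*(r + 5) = r^3 + 9*r^2/2 - 3*r - 5/2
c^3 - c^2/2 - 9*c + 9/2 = (c - 3)*(c - 1/2)*(c + 3)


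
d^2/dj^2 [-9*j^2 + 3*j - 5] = -18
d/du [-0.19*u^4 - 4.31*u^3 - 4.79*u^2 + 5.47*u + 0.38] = -0.76*u^3 - 12.93*u^2 - 9.58*u + 5.47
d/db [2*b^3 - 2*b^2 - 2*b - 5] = 6*b^2 - 4*b - 2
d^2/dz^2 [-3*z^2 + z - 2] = -6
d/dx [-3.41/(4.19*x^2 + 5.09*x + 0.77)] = (28.5758*x + 17.3569)/(4.19*x^2 + 5.09*x + 0.77)^2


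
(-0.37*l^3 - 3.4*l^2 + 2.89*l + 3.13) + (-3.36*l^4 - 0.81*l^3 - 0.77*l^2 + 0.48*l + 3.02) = -3.36*l^4 - 1.18*l^3 - 4.17*l^2 + 3.37*l + 6.15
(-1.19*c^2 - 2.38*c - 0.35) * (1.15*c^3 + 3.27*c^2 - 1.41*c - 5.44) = -1.3685*c^5 - 6.6283*c^4 - 6.5072*c^3 + 8.6849*c^2 + 13.4407*c + 1.904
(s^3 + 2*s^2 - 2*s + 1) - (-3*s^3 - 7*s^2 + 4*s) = 4*s^3 + 9*s^2 - 6*s + 1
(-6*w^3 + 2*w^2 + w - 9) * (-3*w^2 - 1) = 18*w^5 - 6*w^4 + 3*w^3 + 25*w^2 - w + 9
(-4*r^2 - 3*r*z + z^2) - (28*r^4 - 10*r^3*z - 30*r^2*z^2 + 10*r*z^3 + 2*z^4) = -28*r^4 + 10*r^3*z + 30*r^2*z^2 - 4*r^2 - 10*r*z^3 - 3*r*z - 2*z^4 + z^2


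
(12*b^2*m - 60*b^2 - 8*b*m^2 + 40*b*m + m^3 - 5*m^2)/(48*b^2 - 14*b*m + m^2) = (2*b*m - 10*b - m^2 + 5*m)/(8*b - m)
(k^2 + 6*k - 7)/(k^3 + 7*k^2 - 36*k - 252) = (k - 1)/(k^2 - 36)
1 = 1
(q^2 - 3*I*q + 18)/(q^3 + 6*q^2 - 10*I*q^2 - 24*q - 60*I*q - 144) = (q + 3*I)/(q^2 + q*(6 - 4*I) - 24*I)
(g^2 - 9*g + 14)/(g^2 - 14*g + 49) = (g - 2)/(g - 7)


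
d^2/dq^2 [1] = 0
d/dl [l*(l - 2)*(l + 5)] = 3*l^2 + 6*l - 10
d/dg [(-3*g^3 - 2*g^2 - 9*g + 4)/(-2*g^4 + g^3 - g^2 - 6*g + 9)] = (-6*g^6 - 8*g^5 - 49*g^4 + 86*g^3 - 90*g^2 - 28*g - 57)/(4*g^8 - 4*g^7 + 5*g^6 + 22*g^5 - 47*g^4 + 30*g^3 + 18*g^2 - 108*g + 81)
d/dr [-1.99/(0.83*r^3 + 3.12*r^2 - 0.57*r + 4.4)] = (4.9551*r^2 + 12.4176*r - 1.1343)/(0.83*r^3 + 3.12*r^2 - 0.57*r + 4.4)^2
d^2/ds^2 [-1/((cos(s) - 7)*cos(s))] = ((1 - cos(2*s))^2 + 105*cos(s)/4 + 51*cos(2*s)/2 - 21*cos(3*s)/4 - 153/2)/((cos(s) - 7)^3*cos(s)^3)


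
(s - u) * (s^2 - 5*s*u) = s^3 - 6*s^2*u + 5*s*u^2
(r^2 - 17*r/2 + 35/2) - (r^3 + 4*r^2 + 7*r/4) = -r^3 - 3*r^2 - 41*r/4 + 35/2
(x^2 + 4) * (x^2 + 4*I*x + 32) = x^4 + 4*I*x^3 + 36*x^2 + 16*I*x + 128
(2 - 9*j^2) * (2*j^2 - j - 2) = -18*j^4 + 9*j^3 + 22*j^2 - 2*j - 4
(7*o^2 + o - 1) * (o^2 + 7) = 7*o^4 + o^3 + 48*o^2 + 7*o - 7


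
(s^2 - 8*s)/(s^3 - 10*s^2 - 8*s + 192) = s/(s^2 - 2*s - 24)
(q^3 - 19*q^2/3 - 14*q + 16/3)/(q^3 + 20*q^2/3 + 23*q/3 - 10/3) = (q - 8)/(q + 5)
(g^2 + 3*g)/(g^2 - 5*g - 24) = g/(g - 8)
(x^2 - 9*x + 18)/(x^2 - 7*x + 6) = (x - 3)/(x - 1)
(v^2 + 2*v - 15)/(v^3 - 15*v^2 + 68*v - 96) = (v + 5)/(v^2 - 12*v + 32)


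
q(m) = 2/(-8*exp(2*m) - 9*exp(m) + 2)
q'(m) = 2*(16*exp(2*m) + 9*exp(m))/(-8*exp(2*m) - 9*exp(m) + 2)^2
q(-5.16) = 1.03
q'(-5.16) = 0.03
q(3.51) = -0.00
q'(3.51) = 0.00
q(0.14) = -0.11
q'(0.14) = 0.18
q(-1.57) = -9.15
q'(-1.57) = 107.28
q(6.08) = -0.00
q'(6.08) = 0.00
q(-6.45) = 1.01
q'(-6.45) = 0.01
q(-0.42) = -0.27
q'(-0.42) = 0.47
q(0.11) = -0.11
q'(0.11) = 0.18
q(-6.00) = 1.01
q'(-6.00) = 0.01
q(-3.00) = 1.31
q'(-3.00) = 0.42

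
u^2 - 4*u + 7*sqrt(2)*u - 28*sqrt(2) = (u - 4)*(u + 7*sqrt(2))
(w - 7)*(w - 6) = w^2 - 13*w + 42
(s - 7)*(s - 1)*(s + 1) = s^3 - 7*s^2 - s + 7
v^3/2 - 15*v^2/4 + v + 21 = (v/2 + 1)*(v - 6)*(v - 7/2)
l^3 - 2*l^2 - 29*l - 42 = (l - 7)*(l + 2)*(l + 3)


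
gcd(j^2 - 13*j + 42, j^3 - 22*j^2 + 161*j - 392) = j - 7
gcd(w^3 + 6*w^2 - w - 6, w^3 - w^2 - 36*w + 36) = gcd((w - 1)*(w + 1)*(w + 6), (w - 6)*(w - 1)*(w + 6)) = w^2 + 5*w - 6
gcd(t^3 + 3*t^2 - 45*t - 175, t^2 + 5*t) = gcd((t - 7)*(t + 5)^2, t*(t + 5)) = t + 5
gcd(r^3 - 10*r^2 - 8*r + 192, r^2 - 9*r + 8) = r - 8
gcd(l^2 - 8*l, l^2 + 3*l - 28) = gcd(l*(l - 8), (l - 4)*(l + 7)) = 1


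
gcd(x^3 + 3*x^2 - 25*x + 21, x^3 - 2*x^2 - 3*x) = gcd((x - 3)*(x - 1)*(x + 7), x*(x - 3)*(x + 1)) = x - 3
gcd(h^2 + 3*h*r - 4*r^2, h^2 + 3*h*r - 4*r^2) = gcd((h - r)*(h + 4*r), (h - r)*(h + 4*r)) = -h^2 - 3*h*r + 4*r^2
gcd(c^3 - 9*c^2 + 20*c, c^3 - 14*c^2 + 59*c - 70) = c - 5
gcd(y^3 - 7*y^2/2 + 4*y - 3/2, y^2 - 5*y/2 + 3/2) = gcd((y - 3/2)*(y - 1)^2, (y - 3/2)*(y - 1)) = y^2 - 5*y/2 + 3/2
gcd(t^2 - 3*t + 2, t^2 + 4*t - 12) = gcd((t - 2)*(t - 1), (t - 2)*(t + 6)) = t - 2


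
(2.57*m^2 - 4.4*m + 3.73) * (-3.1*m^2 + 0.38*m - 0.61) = -7.967*m^4 + 14.6166*m^3 - 14.8027*m^2 + 4.1014*m - 2.2753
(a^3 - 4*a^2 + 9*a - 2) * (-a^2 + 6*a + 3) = -a^5 + 10*a^4 - 30*a^3 + 44*a^2 + 15*a - 6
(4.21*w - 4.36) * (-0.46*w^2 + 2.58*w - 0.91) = -1.9366*w^3 + 12.8674*w^2 - 15.0799*w + 3.9676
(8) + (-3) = 5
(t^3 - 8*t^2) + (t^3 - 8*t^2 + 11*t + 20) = 2*t^3 - 16*t^2 + 11*t + 20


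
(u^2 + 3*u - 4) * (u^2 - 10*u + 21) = u^4 - 7*u^3 - 13*u^2 + 103*u - 84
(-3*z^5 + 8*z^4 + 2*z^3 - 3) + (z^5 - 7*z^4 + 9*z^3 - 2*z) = -2*z^5 + z^4 + 11*z^3 - 2*z - 3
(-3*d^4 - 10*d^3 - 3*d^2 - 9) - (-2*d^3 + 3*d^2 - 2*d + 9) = -3*d^4 - 8*d^3 - 6*d^2 + 2*d - 18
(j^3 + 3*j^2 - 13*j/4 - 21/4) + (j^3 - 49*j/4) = 2*j^3 + 3*j^2 - 31*j/2 - 21/4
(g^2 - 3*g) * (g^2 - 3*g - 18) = g^4 - 6*g^3 - 9*g^2 + 54*g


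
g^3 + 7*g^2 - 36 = (g - 2)*(g + 3)*(g + 6)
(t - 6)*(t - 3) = t^2 - 9*t + 18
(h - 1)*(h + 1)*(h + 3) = h^3 + 3*h^2 - h - 3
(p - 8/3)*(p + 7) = p^2 + 13*p/3 - 56/3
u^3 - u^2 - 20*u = u*(u - 5)*(u + 4)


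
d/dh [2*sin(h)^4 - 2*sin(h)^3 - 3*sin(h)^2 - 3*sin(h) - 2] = (-2*sin(3*h) + 3*cos(2*h) - 6)*cos(h)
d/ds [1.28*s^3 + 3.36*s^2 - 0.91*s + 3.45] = 3.84*s^2 + 6.72*s - 0.91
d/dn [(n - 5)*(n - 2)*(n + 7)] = 3*n^2 - 39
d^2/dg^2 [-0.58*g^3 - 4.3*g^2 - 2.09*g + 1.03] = -3.48*g - 8.6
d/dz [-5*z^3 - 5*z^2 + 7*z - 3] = -15*z^2 - 10*z + 7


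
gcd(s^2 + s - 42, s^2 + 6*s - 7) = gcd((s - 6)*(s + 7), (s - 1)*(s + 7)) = s + 7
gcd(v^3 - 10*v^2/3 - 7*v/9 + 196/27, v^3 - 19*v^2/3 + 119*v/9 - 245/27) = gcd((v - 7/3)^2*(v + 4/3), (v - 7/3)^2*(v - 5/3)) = v^2 - 14*v/3 + 49/9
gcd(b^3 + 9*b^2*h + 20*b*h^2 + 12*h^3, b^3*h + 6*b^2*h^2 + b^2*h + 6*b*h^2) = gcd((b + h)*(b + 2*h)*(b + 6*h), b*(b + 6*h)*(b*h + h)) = b + 6*h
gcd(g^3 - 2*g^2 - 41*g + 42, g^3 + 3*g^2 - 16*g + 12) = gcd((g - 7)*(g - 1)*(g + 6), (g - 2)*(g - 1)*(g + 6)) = g^2 + 5*g - 6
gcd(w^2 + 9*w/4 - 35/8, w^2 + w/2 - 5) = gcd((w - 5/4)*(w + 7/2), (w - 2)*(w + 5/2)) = 1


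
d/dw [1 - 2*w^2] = -4*w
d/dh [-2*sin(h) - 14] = -2*cos(h)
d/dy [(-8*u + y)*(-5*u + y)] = -13*u + 2*y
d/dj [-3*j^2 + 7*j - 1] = 7 - 6*j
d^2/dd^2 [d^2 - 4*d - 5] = 2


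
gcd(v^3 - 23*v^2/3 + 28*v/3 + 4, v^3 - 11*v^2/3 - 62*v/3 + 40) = v - 6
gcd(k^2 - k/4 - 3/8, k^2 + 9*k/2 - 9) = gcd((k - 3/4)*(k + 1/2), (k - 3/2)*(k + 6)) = 1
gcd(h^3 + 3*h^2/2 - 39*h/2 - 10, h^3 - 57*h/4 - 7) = h^2 - 7*h/2 - 2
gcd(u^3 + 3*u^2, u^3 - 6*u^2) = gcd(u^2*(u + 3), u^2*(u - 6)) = u^2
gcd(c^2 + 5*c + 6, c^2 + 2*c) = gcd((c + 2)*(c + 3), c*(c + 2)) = c + 2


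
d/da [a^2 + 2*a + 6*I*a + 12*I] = 2*a + 2 + 6*I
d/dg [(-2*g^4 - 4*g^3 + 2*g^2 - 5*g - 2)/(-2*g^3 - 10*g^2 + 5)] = (4*g^6 + 40*g^5 + 44*g^4 - 60*g^3 - 122*g^2 - 20*g - 25)/(4*g^6 + 40*g^5 + 100*g^4 - 20*g^3 - 100*g^2 + 25)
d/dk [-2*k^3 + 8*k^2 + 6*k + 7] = -6*k^2 + 16*k + 6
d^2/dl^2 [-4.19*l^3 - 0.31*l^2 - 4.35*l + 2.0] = -25.14*l - 0.62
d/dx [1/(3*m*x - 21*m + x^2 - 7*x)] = (-3*m - 2*x + 7)/(3*m*x - 21*m + x^2 - 7*x)^2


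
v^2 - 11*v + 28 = (v - 7)*(v - 4)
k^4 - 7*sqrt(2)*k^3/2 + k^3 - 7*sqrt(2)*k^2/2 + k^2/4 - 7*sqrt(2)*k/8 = k*(k + 1/2)^2*(k - 7*sqrt(2)/2)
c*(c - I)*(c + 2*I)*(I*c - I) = I*c^4 - c^3 - I*c^3 + c^2 + 2*I*c^2 - 2*I*c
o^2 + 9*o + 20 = (o + 4)*(o + 5)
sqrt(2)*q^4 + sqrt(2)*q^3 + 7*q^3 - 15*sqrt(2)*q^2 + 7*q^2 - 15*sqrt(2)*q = q*(q - 3*sqrt(2)/2)*(q + 5*sqrt(2))*(sqrt(2)*q + sqrt(2))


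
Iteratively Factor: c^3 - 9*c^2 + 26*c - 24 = (c - 2)*(c^2 - 7*c + 12) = (c - 4)*(c - 2)*(c - 3)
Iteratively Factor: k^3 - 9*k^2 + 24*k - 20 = (k - 2)*(k^2 - 7*k + 10) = (k - 5)*(k - 2)*(k - 2)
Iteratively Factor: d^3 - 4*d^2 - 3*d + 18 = (d - 3)*(d^2 - d - 6) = (d - 3)^2*(d + 2)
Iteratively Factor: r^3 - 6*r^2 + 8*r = (r - 4)*(r^2 - 2*r) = (r - 4)*(r - 2)*(r)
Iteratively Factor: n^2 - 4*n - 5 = (n - 5)*(n + 1)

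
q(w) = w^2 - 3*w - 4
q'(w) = 2*w - 3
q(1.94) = -6.06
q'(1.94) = 0.88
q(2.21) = -5.75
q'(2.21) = 1.42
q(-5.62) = 44.44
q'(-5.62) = -14.24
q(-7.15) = 68.57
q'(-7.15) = -17.30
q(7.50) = 29.75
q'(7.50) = 12.00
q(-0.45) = -2.45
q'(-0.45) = -3.90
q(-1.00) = 0.00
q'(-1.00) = -5.00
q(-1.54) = 2.99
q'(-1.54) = -6.08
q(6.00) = 14.00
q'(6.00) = 9.00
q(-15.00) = 266.00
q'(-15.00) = -33.00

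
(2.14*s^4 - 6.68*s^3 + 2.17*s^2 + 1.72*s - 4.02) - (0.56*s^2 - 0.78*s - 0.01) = 2.14*s^4 - 6.68*s^3 + 1.61*s^2 + 2.5*s - 4.01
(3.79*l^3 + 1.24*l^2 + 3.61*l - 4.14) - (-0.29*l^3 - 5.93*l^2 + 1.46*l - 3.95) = 4.08*l^3 + 7.17*l^2 + 2.15*l - 0.19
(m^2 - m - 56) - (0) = m^2 - m - 56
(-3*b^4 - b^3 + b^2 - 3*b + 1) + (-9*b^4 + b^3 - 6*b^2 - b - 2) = -12*b^4 - 5*b^2 - 4*b - 1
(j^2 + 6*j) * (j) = j^3 + 6*j^2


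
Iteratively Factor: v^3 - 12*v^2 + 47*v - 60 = (v - 4)*(v^2 - 8*v + 15) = (v - 4)*(v - 3)*(v - 5)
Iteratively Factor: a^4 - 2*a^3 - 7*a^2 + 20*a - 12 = (a - 2)*(a^3 - 7*a + 6) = (a - 2)^2*(a^2 + 2*a - 3) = (a - 2)^2*(a + 3)*(a - 1)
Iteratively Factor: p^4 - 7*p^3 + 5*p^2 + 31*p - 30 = (p - 1)*(p^3 - 6*p^2 - p + 30) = (p - 5)*(p - 1)*(p^2 - p - 6) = (p - 5)*(p - 3)*(p - 1)*(p + 2)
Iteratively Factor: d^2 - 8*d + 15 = (d - 5)*(d - 3)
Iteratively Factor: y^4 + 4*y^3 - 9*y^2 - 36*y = (y - 3)*(y^3 + 7*y^2 + 12*y) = (y - 3)*(y + 4)*(y^2 + 3*y) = (y - 3)*(y + 3)*(y + 4)*(y)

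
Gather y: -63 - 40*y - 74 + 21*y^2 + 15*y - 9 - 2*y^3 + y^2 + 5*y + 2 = -2*y^3 + 22*y^2 - 20*y - 144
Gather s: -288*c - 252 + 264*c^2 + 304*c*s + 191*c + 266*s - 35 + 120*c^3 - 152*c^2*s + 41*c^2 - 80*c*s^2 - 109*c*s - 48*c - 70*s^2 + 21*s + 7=120*c^3 + 305*c^2 - 145*c + s^2*(-80*c - 70) + s*(-152*c^2 + 195*c + 287) - 280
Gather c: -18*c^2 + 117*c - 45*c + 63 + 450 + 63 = -18*c^2 + 72*c + 576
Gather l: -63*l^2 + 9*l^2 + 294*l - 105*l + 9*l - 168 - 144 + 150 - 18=-54*l^2 + 198*l - 180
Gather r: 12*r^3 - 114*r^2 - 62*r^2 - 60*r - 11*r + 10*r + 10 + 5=12*r^3 - 176*r^2 - 61*r + 15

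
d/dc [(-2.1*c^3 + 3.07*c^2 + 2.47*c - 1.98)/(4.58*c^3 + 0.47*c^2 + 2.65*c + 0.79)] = (-15.0476*c^4 - 33.7552*c^3 + 29.2028*c^2 + 6.7118*c + 7.1983)/(20.9764*c^6 + 4.3052*c^5 + 24.4949*c^4 + 9.7274*c^3 + 7.7651*c^2 + 4.187*c + 0.6241)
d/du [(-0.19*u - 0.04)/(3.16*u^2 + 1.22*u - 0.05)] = (0.6004*u^2 + 0.2528*u + 0.0583)/(9.9856*u^4 + 7.7104*u^3 + 1.1724*u^2 - 0.122*u + 0.0025)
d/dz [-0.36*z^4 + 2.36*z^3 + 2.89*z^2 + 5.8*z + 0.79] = -1.44*z^3 + 7.08*z^2 + 5.78*z + 5.8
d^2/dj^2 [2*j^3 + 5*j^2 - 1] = 12*j + 10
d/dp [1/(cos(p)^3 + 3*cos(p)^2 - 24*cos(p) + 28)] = 3*(cos(p) + 4)*sin(p)/((cos(p) - 2)^3*(cos(p) + 7)^2)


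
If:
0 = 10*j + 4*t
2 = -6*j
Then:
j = -1/3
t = 5/6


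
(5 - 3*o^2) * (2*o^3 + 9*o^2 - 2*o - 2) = -6*o^5 - 27*o^4 + 16*o^3 + 51*o^2 - 10*o - 10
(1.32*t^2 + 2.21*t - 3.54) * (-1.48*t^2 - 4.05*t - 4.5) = -1.9536*t^4 - 8.6168*t^3 - 9.6513*t^2 + 4.392*t + 15.93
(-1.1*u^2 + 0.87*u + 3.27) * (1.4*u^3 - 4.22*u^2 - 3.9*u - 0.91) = -1.54*u^5 + 5.86*u^4 + 5.1966*u^3 - 16.1914*u^2 - 13.5447*u - 2.9757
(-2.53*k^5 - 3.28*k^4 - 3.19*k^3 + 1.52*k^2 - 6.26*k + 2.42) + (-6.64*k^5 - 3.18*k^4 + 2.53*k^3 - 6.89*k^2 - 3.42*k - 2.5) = -9.17*k^5 - 6.46*k^4 - 0.66*k^3 - 5.37*k^2 - 9.68*k - 0.0800000000000001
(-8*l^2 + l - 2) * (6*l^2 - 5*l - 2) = -48*l^4 + 46*l^3 - l^2 + 8*l + 4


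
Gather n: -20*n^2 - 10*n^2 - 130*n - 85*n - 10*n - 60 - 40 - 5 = -30*n^2 - 225*n - 105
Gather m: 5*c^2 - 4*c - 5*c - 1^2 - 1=5*c^2 - 9*c - 2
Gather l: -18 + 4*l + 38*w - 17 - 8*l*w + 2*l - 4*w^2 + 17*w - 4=l*(6 - 8*w) - 4*w^2 + 55*w - 39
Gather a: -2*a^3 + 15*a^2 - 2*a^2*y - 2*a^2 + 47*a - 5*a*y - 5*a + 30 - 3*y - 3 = -2*a^3 + a^2*(13 - 2*y) + a*(42 - 5*y) - 3*y + 27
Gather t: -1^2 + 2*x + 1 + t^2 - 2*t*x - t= t^2 + t*(-2*x - 1) + 2*x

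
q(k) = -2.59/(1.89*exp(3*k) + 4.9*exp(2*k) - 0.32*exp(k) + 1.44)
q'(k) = -2.59*(-5.67*exp(3*k) - 9.8*exp(2*k) + 0.32*exp(k))/(1.89*exp(3*k) + 4.9*exp(2*k) - 0.32*exp(k) + 1.44)^2 = (14.6853*exp(2*k) + 25.382*exp(k) - 0.8288)*exp(k)/(1.89*exp(3*k) + 4.9*exp(2*k) - 0.32*exp(k) + 1.44)^2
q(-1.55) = -1.61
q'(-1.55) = 0.43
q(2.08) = -0.00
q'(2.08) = 0.01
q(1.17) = -0.02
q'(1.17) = 0.06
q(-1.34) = -1.50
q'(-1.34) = 0.60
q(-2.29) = -1.77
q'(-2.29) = 0.09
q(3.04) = -0.00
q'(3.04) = 0.00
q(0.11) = -0.26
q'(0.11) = 0.53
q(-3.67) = -1.80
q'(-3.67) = -0.00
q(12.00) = 0.00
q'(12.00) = 0.00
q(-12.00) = -1.80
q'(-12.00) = 0.00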